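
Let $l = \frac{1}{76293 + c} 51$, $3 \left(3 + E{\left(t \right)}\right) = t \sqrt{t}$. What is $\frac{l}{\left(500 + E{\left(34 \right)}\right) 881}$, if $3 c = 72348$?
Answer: $\frac{228123}{193177631882633} - \frac{5202 \sqrt{34}}{193177631882633} \approx 1.0239 \cdot 10^{-9}$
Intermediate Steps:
$c = 24116$ ($c = \frac{1}{3} \cdot 72348 = 24116$)
$E{\left(t \right)} = -3 + \frac{t^{\frac{3}{2}}}{3}$ ($E{\left(t \right)} = -3 + \frac{t \sqrt{t}}{3} = -3 + \frac{t^{\frac{3}{2}}}{3}$)
$l = \frac{51}{100409}$ ($l = \frac{1}{76293 + 24116} \cdot 51 = \frac{1}{100409} \cdot 51 = \frac{51}{100409} \approx 0.00050792$)
$\frac{l}{\left(500 + E{\left(34 \right)}\right) 881} = \frac{51}{100409 \left(500 - \left(3 - \frac{34^{\frac{3}{2}}}{3}\right)\right) 881} = \frac{51}{100409 \left(500 - \left(3 - \frac{34 \sqrt{34}}{3}\right)\right) 881} = \frac{51}{100409 \left(497 + \frac{34 \sqrt{34}}{3}\right) 881} = \frac{51}{100409 \left(437857 + \frac{29954 \sqrt{34}}{3}\right)}$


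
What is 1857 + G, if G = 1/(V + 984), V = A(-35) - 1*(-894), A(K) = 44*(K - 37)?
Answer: 2395529/1290 ≈ 1857.0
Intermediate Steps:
A(K) = -1628 + 44*K (A(K) = 44*(-37 + K) = -1628 + 44*K)
V = -2274 (V = (-1628 + 44*(-35)) - 1*(-894) = (-1628 - 1540) + 894 = -3168 + 894 = -2274)
G = -1/1290 (G = 1/(-2274 + 984) = 1/(-1290) = -1/1290 ≈ -0.00077519)
1857 + G = 1857 - 1/1290 = 2395529/1290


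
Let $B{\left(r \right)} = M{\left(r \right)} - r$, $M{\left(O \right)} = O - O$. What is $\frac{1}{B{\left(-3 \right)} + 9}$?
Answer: $\frac{1}{12} \approx 0.083333$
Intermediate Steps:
$M{\left(O \right)} = 0$
$B{\left(r \right)} = - r$ ($B{\left(r \right)} = 0 - r = - r$)
$\frac{1}{B{\left(-3 \right)} + 9} = \frac{1}{\left(-1\right) \left(-3\right) + 9} = \frac{1}{3 + 9} = \frac{1}{12}$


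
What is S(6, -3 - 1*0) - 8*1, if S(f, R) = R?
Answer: -11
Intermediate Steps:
S(6, -3 - 1*0) - 8*1 = (-3 - 1*0) - 8*1 = (-3 + 0) - 8 = -3 - 8 = -11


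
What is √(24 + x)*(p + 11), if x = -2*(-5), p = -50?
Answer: -39*√34 ≈ -227.41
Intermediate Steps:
x = 10
√(24 + x)*(p + 11) = √(24 + 10)*(-50 + 11) = √34*(-39) = -39*√34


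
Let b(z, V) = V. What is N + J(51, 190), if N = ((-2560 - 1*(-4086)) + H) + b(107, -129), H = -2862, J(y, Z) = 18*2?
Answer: -1429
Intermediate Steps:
J(y, Z) = 36
N = -1465 (N = ((-2560 - 1*(-4086)) - 2862) - 129 = ((-2560 + 4086) - 2862) - 129 = (1526 - 2862) - 129 = -1336 - 129 = -1465)
N + J(51, 190) = -1465 + 36 = -1429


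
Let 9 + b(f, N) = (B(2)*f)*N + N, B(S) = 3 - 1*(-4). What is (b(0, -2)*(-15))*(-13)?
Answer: -2145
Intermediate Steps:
B(S) = 7 (B(S) = 3 + 4 = 7)
b(f, N) = -9 + N + 7*N*f (b(f, N) = -9 + ((7*f)*N + N) = -9 + (7*N*f + N) = -9 + (N + 7*N*f) = -9 + N + 7*N*f)
(b(0, -2)*(-15))*(-13) = ((-9 - 2 + 7*(-2)*0)*(-15))*(-13) = ((-9 - 2 + 0)*(-15))*(-13) = -11*(-15)*(-13) = 165*(-13) = -2145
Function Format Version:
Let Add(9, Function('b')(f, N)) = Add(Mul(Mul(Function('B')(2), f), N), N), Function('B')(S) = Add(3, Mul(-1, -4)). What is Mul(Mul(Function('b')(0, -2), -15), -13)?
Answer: -2145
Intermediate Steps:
Function('B')(S) = 7 (Function('B')(S) = Add(3, 4) = 7)
Function('b')(f, N) = Add(-9, N, Mul(7, N, f)) (Function('b')(f, N) = Add(-9, Add(Mul(Mul(7, f), N), N)) = Add(-9, Add(Mul(7, N, f), N)) = Add(-9, Add(N, Mul(7, N, f))) = Add(-9, N, Mul(7, N, f)))
Mul(Mul(Function('b')(0, -2), -15), -13) = Mul(Mul(Add(-9, -2, Mul(7, -2, 0)), -15), -13) = Mul(Mul(Add(-9, -2, 0), -15), -13) = Mul(Mul(-11, -15), -13) = Mul(165, -13) = -2145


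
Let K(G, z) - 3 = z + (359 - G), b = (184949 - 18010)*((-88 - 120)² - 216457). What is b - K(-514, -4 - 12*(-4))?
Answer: -28912667147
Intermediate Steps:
b = -28912666227 (b = 166939*((-208)² - 216457) = 166939*(43264 - 216457) = 166939*(-173193) = -28912666227)
K(G, z) = 362 + z - G (K(G, z) = 3 + (z + (359 - G)) = 3 + (359 + z - G) = 362 + z - G)
b - K(-514, -4 - 12*(-4)) = -28912666227 - (362 + (-4 - 12*(-4)) - 1*(-514)) = -28912666227 - (362 + (-4 + 48) + 514) = -28912666227 - (362 + 44 + 514) = -28912666227 - 1*920 = -28912666227 - 920 = -28912667147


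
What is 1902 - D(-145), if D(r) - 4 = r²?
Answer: -19127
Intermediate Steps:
D(r) = 4 + r²
1902 - D(-145) = 1902 - (4 + (-145)²) = 1902 - (4 + 21025) = 1902 - 1*21029 = 1902 - 21029 = -19127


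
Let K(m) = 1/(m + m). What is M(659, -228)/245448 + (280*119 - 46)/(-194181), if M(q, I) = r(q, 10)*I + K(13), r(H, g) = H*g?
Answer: -199951910269/31774225392 ≈ -6.2929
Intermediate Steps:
K(m) = 1/(2*m)
M(q, I) = 1/26 + 10*I*q (M(q, I) = (q*10)*I + (1/2)/13 = (10*q)*I + (1/2)*(1/13) = 10*I*q + 1/26 = 1/26 + 10*I*q)
M(659, -228)/245448 + (280*119 - 46)/(-194181) = (1/26 + 10*(-228)*659)/245448 + (280*119 - 46)/(-194181) = (1/26 - 1502520)*(1/245448) + (33320 - 46)*(-1/194181) = -39065519/26*1/245448 + 33274*(-1/194181) = -39065519/6381648 - 33274/194181 = -199951910269/31774225392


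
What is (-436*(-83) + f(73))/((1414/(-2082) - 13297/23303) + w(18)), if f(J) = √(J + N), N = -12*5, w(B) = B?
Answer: 219465952881/101583554 + 24258423*√13/406334216 ≈ 2160.7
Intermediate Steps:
N = -60
f(J) = √(-60 + J) (f(J) = √(J - 60) = √(-60 + J))
(-436*(-83) + f(73))/((1414/(-2082) - 13297/23303) + w(18)) = (-436*(-83) + √(-60 + 73))/((1414/(-2082) - 13297/23303) + 18) = (36188 + √13)/((1414*(-1/2082) - 13297*1/23303) + 18) = (36188 + √13)/((-707/1041 - 13297/23303) + 18) = (36188 + √13)/(-30317398/24258423 + 18) = (36188 + √13)/(406334216/24258423) = (36188 + √13)*(24258423/406334216) = 219465952881/101583554 + 24258423*√13/406334216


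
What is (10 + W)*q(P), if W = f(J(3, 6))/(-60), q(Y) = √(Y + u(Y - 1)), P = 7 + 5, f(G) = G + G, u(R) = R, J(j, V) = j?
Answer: 99*√23/10 ≈ 47.479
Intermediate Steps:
f(G) = 2*G
P = 12
q(Y) = √(-1 + 2*Y) (q(Y) = √(Y + (Y - 1)) = √(Y + (-1 + Y)) = √(-1 + 2*Y))
W = -⅒ (W = (2*3)/(-60) = 6*(-1/60) = -⅒ ≈ -0.10000)
(10 + W)*q(P) = (10 - ⅒)*√(-1 + 2*12) = 99*√(-1 + 24)/10 = 99*√23/10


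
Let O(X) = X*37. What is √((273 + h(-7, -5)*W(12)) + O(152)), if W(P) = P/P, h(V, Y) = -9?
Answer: 16*√23 ≈ 76.733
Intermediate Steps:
O(X) = 37*X
W(P) = 1
√((273 + h(-7, -5)*W(12)) + O(152)) = √((273 - 9*1) + 37*152) = √((273 - 9) + 5624) = √(264 + 5624) = √5888 = 16*√23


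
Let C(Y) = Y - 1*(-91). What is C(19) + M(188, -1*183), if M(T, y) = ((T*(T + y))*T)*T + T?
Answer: 33223658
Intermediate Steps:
C(Y) = 91 + Y (C(Y) = Y + 91 = 91 + Y)
M(T, y) = T + T³*(T + y) (M(T, y) = (T²*(T + y))*T + T = T³*(T + y) + T = T + T³*(T + y))
C(19) + M(188, -1*183) = (91 + 19) + (188 + 188⁴ - 1*183*188³) = 110 + (188 + 1249198336 - 183*6644672) = 110 + (188 + 1249198336 - 1215974976) = 110 + 33223548 = 33223658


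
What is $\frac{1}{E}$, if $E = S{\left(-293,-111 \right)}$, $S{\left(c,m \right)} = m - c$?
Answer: $\frac{1}{182} \approx 0.0054945$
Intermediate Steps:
$E = 182$ ($E = -111 - -293 = -111 + 293 = 182$)
$\frac{1}{E} = \frac{1}{182}$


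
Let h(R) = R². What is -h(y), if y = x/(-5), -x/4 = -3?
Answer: -144/25 ≈ -5.7600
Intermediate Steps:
x = 12 (x = -4*(-3) = 12)
y = -12/5 (y = 12/(-5) = -⅕*12 = -12/5 ≈ -2.4000)
-h(y) = -(-12/5)² = -1*144/25 = -144/25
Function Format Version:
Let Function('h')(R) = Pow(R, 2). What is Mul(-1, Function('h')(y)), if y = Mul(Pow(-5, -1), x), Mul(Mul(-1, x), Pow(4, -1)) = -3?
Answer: Rational(-144, 25) ≈ -5.7600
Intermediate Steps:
x = 12 (x = Mul(-4, -3) = 12)
y = Rational(-12, 5) (y = Mul(Pow(-5, -1), 12) = Mul(Rational(-1, 5), 12) = Rational(-12, 5) ≈ -2.4000)
Mul(-1, Function('h')(y)) = Mul(-1, Pow(Rational(-12, 5), 2)) = Mul(-1, Rational(144, 25)) = Rational(-144, 25)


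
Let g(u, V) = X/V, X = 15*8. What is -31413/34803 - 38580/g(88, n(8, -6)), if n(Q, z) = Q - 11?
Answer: 22357387/23202 ≈ 963.60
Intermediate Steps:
X = 120
n(Q, z) = -11 + Q
g(u, V) = 120/V
-31413/34803 - 38580/g(88, n(8, -6)) = -31413/34803 - 38580/(120/(-11 + 8)) = -31413*1/34803 - 38580/(120/(-3)) = -10471/11601 - 38580/(120*(-⅓)) = -10471/11601 - 38580/(-40) = -10471/11601 - 38580*(-1/40) = -10471/11601 + 1929/2 = 22357387/23202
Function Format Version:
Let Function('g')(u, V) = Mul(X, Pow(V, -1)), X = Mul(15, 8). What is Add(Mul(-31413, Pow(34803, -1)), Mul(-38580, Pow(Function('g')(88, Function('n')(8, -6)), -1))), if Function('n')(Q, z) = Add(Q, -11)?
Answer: Rational(22357387, 23202) ≈ 963.60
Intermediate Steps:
X = 120
Function('n')(Q, z) = Add(-11, Q)
Function('g')(u, V) = Mul(120, Pow(V, -1))
Add(Mul(-31413, Pow(34803, -1)), Mul(-38580, Pow(Function('g')(88, Function('n')(8, -6)), -1))) = Add(Mul(-31413, Pow(34803, -1)), Mul(-38580, Pow(Mul(120, Pow(Add(-11, 8), -1)), -1))) = Add(Mul(-31413, Rational(1, 34803)), Mul(-38580, Pow(Mul(120, Pow(-3, -1)), -1))) = Add(Rational(-10471, 11601), Mul(-38580, Pow(Mul(120, Rational(-1, 3)), -1))) = Add(Rational(-10471, 11601), Mul(-38580, Pow(-40, -1))) = Add(Rational(-10471, 11601), Mul(-38580, Rational(-1, 40))) = Add(Rational(-10471, 11601), Rational(1929, 2)) = Rational(22357387, 23202)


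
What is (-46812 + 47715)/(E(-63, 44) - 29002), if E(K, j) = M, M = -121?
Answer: -903/29123 ≈ -0.031006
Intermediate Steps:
E(K, j) = -121
(-46812 + 47715)/(E(-63, 44) - 29002) = (-46812 + 47715)/(-121 - 29002) = 903/(-29123) = 903*(-1/29123) = -903/29123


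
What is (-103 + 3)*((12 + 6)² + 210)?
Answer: -53400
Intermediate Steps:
(-103 + 3)*((12 + 6)² + 210) = -100*(18² + 210) = -100*(324 + 210) = -100*534 = -53400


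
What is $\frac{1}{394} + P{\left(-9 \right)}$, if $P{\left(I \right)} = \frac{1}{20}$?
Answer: $\frac{207}{3940} \approx 0.052538$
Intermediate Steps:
$P{\left(I \right)} = \frac{1}{20}$
$\frac{1}{394} + P{\left(-9 \right)} = \frac{1}{394} + \frac{1}{20} = \frac{207}{3940}$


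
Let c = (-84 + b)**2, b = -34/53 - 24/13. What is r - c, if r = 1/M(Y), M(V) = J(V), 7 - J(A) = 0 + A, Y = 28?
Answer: -74570804821/9969141 ≈ -7480.2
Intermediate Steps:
J(A) = 7 - A (J(A) = 7 - (0 + A) = 7 - A)
M(V) = 7 - V
r = -1/21 (r = 1/(7 - 1*28) = 1/(7 - 28) = 1/(-21) = -1/21 ≈ -0.047619)
b = -1714/689 (b = -34*1/53 - 24*1/13 = -34/53 - 24/13 = -1714/689 ≈ -2.4877)
c = 3550968100/474721 (c = (-84 - 1714/689)**2 = (-59590/689)**2 = 3550968100/474721 ≈ 7480.1)
r - c = -1/21 - 1*3550968100/474721 = -1/21 - 3550968100/474721 = -74570804821/9969141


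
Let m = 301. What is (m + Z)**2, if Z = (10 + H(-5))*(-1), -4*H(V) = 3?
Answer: 1361889/16 ≈ 85118.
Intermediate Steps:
H(V) = -3/4 (H(V) = -1/4*3 = -3/4)
Z = -37/4 (Z = (10 - 3/4)*(-1) = (37/4)*(-1) = -37/4 ≈ -9.2500)
(m + Z)**2 = (301 - 37/4)**2 = (1167/4)**2 = 1361889/16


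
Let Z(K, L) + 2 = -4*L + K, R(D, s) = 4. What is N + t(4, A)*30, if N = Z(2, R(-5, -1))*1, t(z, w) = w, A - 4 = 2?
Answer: 164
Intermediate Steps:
A = 6 (A = 4 + 2 = 6)
Z(K, L) = -2 + K - 4*L (Z(K, L) = -2 + (-4*L + K) = -2 + (K - 4*L) = -2 + K - 4*L)
N = -16 (N = (-2 + 2 - 4*4)*1 = (-2 + 2 - 16)*1 = -16*1 = -16)
N + t(4, A)*30 = -16 + 6*30 = -16 + 180 = 164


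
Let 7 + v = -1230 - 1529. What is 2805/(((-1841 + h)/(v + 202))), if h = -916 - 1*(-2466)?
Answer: 2397340/97 ≈ 24715.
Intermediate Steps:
h = 1550 (h = -916 + 2466 = 1550)
v = -2766 (v = -7 + (-1230 - 1529) = -7 - 2759 = -2766)
2805/(((-1841 + h)/(v + 202))) = 2805/(((-1841 + 1550)/(-2766 + 202))) = 2805/((-291/(-2564))) = 2805/((-291*(-1/2564))) = 2805/(291/2564) = 2805*(2564/291) = 2397340/97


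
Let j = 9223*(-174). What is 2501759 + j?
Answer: 896957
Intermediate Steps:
j = -1604802
2501759 + j = 2501759 - 1604802 = 896957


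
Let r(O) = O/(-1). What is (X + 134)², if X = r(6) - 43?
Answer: 7225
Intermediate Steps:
r(O) = -O (r(O) = O*(-1) = -O)
X = -49 (X = -1*6 - 43 = -6 - 43 = -49)
(X + 134)² = (-49 + 134)² = 85² = 7225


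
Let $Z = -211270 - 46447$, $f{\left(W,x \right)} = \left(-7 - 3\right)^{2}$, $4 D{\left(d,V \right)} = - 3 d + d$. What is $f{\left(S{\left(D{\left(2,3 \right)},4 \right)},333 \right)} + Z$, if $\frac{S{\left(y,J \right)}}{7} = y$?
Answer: $-257617$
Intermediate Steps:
$D{\left(d,V \right)} = - \frac{d}{2}$ ($D{\left(d,V \right)} = \frac{- 3 d + d}{4} = \frac{\left(-2\right) d}{4} = - \frac{d}{2}$)
$S{\left(y,J \right)} = 7 y$
$f{\left(W,x \right)} = 100$ ($f{\left(W,x \right)} = \left(-10\right)^{2} = 100$)
$Z = -257717$ ($Z = -211270 - 46447 = -257717$)
$f{\left(S{\left(D{\left(2,3 \right)},4 \right)},333 \right)} + Z = 100 - 257717 = -257617$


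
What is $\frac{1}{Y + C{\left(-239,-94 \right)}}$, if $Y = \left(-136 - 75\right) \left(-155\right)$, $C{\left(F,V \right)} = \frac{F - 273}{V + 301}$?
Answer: $\frac{207}{6769423} \approx 3.0579 \cdot 10^{-5}$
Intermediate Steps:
$C{\left(F,V \right)} = \frac{-273 + F}{301 + V}$
$Y = 32705$ ($Y = \left(-211\right) \left(-155\right) = 32705$)
$\frac{1}{Y + C{\left(-239,-94 \right)}} = \frac{1}{32705 + \frac{-273 - 239}{301 - 94}} = \frac{1}{32705 + \frac{1}{207} \left(-512\right)} = \frac{1}{32705 - \frac{512}{207}} = \frac{1}{\frac{6769423}{207}} = \frac{207}{6769423}$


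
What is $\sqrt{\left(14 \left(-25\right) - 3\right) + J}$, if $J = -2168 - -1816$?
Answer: $i \sqrt{705} \approx 26.552 i$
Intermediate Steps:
$J = -352$ ($J = -2168 + 1816 = -352$)
$\sqrt{\left(14 \left(-25\right) - 3\right) + J} = \sqrt{\left(14 \left(-25\right) - 3\right) - 352} = \sqrt{\left(-350 - 3\right) - 352} = \sqrt{-353 - 352} = \sqrt{-705} = i \sqrt{705}$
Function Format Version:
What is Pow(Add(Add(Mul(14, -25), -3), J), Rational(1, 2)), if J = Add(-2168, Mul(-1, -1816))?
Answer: Mul(I, Pow(705, Rational(1, 2))) ≈ Mul(26.552, I)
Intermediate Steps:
J = -352 (J = Add(-2168, 1816) = -352)
Pow(Add(Add(Mul(14, -25), -3), J), Rational(1, 2)) = Pow(Add(Add(Mul(14, -25), -3), -352), Rational(1, 2)) = Pow(Add(Add(-350, -3), -352), Rational(1, 2)) = Pow(Add(-353, -352), Rational(1, 2)) = Pow(-705, Rational(1, 2)) = Mul(I, Pow(705, Rational(1, 2)))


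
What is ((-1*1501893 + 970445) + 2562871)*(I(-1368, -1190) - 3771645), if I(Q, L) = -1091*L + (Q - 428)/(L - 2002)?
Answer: -70342007276399/14 ≈ -5.0244e+12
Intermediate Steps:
I(Q, L) = -1091*L + (-428 + Q)/(-2002 + L)
((-1*1501893 + 970445) + 2562871)*(I(-1368, -1190) - 3771645) = ((-1*1501893 + 970445) + 2562871)*((-428 - 1368 - 1091*(-1190)² + 2184182*(-1190))/(-2002 - 1190) - 3771645) = ((-1501893 + 970445) + 2562871)*((-428 - 1368 - 1091*1416100 - 2599176580)/(-3192) - 3771645) = (-531448 + 2562871)*(-(-428 - 1368 - 1544965100 - 2599176580)/3192 - 3771645) = 2031423*(-1/3192*(-4144143476) - 3771645) = 2031423*(1036035869/798 - 3771645) = 2031423*(-1973736841/798) = -70342007276399/14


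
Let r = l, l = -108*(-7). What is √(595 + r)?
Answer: √1351 ≈ 36.756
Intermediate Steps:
l = 756
r = 756
√(595 + r) = √(595 + 756) = √1351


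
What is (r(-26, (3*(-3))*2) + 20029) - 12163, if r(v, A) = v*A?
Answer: 8334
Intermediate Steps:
r(v, A) = A*v
(r(-26, (3*(-3))*2) + 20029) - 12163 = (((3*(-3))*2)*(-26) + 20029) - 12163 = (-9*2*(-26) + 20029) - 12163 = (-18*(-26) + 20029) - 12163 = (468 + 20029) - 12163 = 20497 - 12163 = 8334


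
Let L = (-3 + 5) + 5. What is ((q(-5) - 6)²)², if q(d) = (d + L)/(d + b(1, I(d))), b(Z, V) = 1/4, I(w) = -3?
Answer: 221533456/130321 ≈ 1699.9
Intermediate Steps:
b(Z, V) = ¼
L = 7 (L = 2 + 5 = 7)
q(d) = (7 + d)/(¼ + d) (q(d) = (d + 7)/(d + ¼) = (7 + d)/(¼ + d))
((q(-5) - 6)²)² = ((4*(7 - 5)/(1 + 4*(-5)) - 6)²)² = ((4*2/(1 - 20) - 6)²)² = ((4*2/(-19) - 6)²)² = ((4*(-1/19)*2 - 6)²)² = ((-8/19 - 6)²)² = ((-122/19)²)² = (14884/361)² = 221533456/130321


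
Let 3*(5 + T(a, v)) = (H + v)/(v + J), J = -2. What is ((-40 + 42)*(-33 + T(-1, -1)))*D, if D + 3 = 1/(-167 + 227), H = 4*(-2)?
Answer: 6623/30 ≈ 220.77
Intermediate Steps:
H = -8
D = -179/60 (D = -3 + 1/(-167 + 227) = -3 + 1/60 = -179/60 ≈ -2.9833)
T(a, v) = -5 + (-8 + v)/(3*(-2 + v)) (T(a, v) = -5 + ((-8 + v)/(v - 2))/3 = -5 + ((-8 + v)/(-2 + v))/3 = -5 + (-8 + v)/(3*(-2 + v)))
((-40 + 42)*(-33 + T(-1, -1)))*D = ((-40 + 42)*(-33 + 2*(11 - 7*(-1))/(3*(-2 - 1))))*(-179/60) = (2*(-33 + (⅔)*(11 + 7)/(-3)))*(-179/60) = (2*(-33 + (⅔)*(-⅓)*18))*(-179/60) = (2*(-33 - 4))*(-179/60) = (2*(-37))*(-179/60) = -74*(-179/60) = 6623/30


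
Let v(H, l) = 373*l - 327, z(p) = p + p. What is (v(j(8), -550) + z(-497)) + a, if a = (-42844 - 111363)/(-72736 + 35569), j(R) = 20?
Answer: -7673753450/37167 ≈ -2.0647e+5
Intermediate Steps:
z(p) = 2*p
v(H, l) = -327 + 373*l
a = 154207/37167 (a = -154207/(-37167) = -154207*(-1/37167) = 154207/37167 ≈ 4.1490)
(v(j(8), -550) + z(-497)) + a = ((-327 + 373*(-550)) + 2*(-497)) + 154207/37167 = ((-327 - 205150) - 994) + 154207/37167 = (-205477 - 994) + 154207/37167 = -206471 + 154207/37167 = -7673753450/37167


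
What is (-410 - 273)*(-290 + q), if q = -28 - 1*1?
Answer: 217877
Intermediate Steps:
q = -29 (q = -28 - 1 = -29)
(-410 - 273)*(-290 + q) = (-410 - 273)*(-290 - 29) = -683*(-319) = 217877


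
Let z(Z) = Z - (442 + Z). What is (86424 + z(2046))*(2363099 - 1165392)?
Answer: 102981243274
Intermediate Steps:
z(Z) = -442 (z(Z) = Z + (-442 - Z) = -442)
(86424 + z(2046))*(2363099 - 1165392) = (86424 - 442)*(2363099 - 1165392) = 85982*1197707 = 102981243274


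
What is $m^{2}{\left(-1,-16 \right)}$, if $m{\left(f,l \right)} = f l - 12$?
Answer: $16$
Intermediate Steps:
$m{\left(f,l \right)} = -12 + f l$
$m^{2}{\left(-1,-16 \right)} = \left(-12 - -16\right)^{2} = \left(-12 + 16\right)^{2} = 4^{2} = 16$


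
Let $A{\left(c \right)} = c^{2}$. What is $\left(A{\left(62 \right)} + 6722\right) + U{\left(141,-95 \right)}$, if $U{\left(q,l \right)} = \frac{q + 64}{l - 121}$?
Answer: $\frac{2282051}{216} \approx 10565.0$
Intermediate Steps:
$U{\left(q,l \right)} = \frac{64 + q}{-121 + l}$
$\left(A{\left(62 \right)} + 6722\right) + U{\left(141,-95 \right)} = \left(62^{2} + 6722\right) + \frac{64 + 141}{-121 - 95} = \left(3844 + 6722\right) + \frac{1}{-216} \cdot 205 = 10566 - \frac{205}{216} = \frac{2282051}{216}$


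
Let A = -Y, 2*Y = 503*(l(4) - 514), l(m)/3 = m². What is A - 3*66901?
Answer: -83504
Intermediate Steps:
l(m) = 3*m²
Y = -117199 (Y = (503*(3*4² - 514))/2 = (503*(3*16 - 514))/2 = (503*(48 - 514))/2 = (503*(-466))/2 = (½)*(-234398) = -117199)
A = 117199 (A = -1*(-117199) = 117199)
A - 3*66901 = 117199 - 3*66901 = 117199 - 200703 = -83504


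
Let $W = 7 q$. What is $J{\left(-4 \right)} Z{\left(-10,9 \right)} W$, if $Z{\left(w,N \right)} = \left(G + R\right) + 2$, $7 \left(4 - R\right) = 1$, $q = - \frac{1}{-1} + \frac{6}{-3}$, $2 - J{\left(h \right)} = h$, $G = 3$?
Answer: $-372$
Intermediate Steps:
$J{\left(h \right)} = 2 - h$
$q = -1$ ($q = \left(-1\right) \left(-1\right) + 6 \left(- \frac{1}{3}\right) = 1 - 2 = -1$)
$R = \frac{27}{7}$ ($R = 4 - \frac{1}{7} = \frac{27}{7} \approx 3.8571$)
$Z{\left(w,N \right)} = \frac{62}{7}$ ($Z{\left(w,N \right)} = \left(3 + \frac{27}{7}\right) + 2 = \frac{48}{7} + 2 = \frac{62}{7}$)
$W = -7$ ($W = 7 \left(-1\right) = -7$)
$J{\left(-4 \right)} Z{\left(-10,9 \right)} W = \left(2 - -4\right) \frac{62}{7} \left(-7\right) = \left(2 + 4\right) \frac{62}{7} \left(-7\right) = 6 \cdot \frac{62}{7} \left(-7\right) = \frac{372}{7} \left(-7\right) = -372$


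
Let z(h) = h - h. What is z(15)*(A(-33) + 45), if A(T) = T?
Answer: 0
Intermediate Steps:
z(h) = 0
z(15)*(A(-33) + 45) = 0*(-33 + 45) = 0*12 = 0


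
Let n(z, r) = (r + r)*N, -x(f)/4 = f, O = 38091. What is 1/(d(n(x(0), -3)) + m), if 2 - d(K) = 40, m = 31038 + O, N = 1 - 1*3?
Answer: 1/69091 ≈ 1.4474e-5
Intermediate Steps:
N = -2 (N = 1 - 3 = -2)
x(f) = -4*f
n(z, r) = -4*r (n(z, r) = (r + r)*(-2) = (2*r)*(-2) = -4*r)
m = 69129 (m = 31038 + 38091 = 69129)
d(K) = -38 (d(K) = 2 - 1*40 = 2 - 40 = -38)
1/(d(n(x(0), -3)) + m) = 1/(-38 + 69129) = 1/69091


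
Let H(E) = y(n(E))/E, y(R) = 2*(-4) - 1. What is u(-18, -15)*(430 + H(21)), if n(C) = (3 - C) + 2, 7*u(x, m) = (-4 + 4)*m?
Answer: 0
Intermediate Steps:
u(x, m) = 0 (u(x, m) = ((-4 + 4)*m)/7 = (0*m)/7 = (⅐)*0 = 0)
n(C) = 5 - C
y(R) = -9 (y(R) = -8 - 1 = -9)
H(E) = -9/E
u(-18, -15)*(430 + H(21)) = 0*(430 - 9/21) = 0*(430 - 9*1/21) = 0*(430 - 3/7) = 0*(3007/7) = 0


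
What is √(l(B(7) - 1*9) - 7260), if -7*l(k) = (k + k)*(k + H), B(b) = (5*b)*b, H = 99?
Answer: 2*I*√365645/7 ≈ 172.77*I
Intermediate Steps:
B(b) = 5*b²
l(k) = -2*k*(99 + k)/7 (l(k) = -(k + k)*(k + 99)/7 = -2*k*(99 + k)/7)
√(l(B(7) - 1*9) - 7260) = √(-2*(5*7² - 1*9)*(99 + (5*7² - 1*9))/7 - 7260) = √(-2*(5*49 - 9)*(99 + (5*49 - 9))/7 - 7260) = √(-2*(245 - 9)*(99 + (245 - 9))/7 - 7260) = √(-2/7*236*(99 + 236) - 7260) = √(-2/7*236*335 - 7260) = √(-158120/7 - 7260) = √(-208940/7) = 2*I*√365645/7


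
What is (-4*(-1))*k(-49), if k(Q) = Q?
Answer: -196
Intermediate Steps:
(-4*(-1))*k(-49) = -4*(-1)*(-49) = 4*(-49) = -196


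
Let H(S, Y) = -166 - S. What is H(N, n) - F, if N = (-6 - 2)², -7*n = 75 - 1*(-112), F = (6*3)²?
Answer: -554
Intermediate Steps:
F = 324 (F = 18² = 324)
n = -187/7 (n = -(75 - 1*(-112))/7 = -(75 + 112)/7 = -⅐*187 = -187/7 ≈ -26.714)
N = 64 (N = (-8)² = 64)
H(N, n) - F = (-166 - 1*64) - 1*324 = (-166 - 64) - 324 = -230 - 324 = -554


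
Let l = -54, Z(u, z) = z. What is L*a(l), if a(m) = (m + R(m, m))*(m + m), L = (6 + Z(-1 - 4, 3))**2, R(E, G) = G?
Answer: 944784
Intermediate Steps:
L = 81 (L = (6 + 3)**2 = 9**2 = 81)
a(m) = 4*m**2 (a(m) = (m + m)*(m + m) = (2*m)*(2*m) = 4*m**2)
L*a(l) = 81*(4*(-54)**2) = 81*(4*2916) = 81*11664 = 944784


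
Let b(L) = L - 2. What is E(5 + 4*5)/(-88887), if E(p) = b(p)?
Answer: -23/88887 ≈ -0.00025876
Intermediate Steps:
b(L) = -2 + L
E(p) = -2 + p
E(5 + 4*5)/(-88887) = (-2 + (5 + 4*5))/(-88887) = (-2 + (5 + 20))*(-1/88887) = (-2 + 25)*(-1/88887) = 23*(-1/88887) = -23/88887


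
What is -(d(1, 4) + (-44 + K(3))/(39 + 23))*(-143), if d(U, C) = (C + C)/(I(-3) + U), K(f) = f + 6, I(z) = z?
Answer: -40469/62 ≈ -652.73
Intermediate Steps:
K(f) = 6 + f
d(U, C) = 2*C/(-3 + U) (d(U, C) = (C + C)/(-3 + U) = (2*C)/(-3 + U) = 2*C/(-3 + U))
-(d(1, 4) + (-44 + K(3))/(39 + 23))*(-143) = -(2*4/(-3 + 1) + (-44 + (6 + 3))/(39 + 23))*(-143) = -(2*4/(-2) + (-44 + 9)/62)*(-143) = -(2*4*(-1/2) - 35*1/62)*(-143) = -(-4 - 35/62)*(-143) = -(-283)*(-143)/62 = -1*40469/62 = -40469/62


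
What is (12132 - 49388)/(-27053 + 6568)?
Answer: 37256/20485 ≈ 1.8187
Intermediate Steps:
(12132 - 49388)/(-27053 + 6568) = -37256/(-20485) = -37256*(-1/20485) = 37256/20485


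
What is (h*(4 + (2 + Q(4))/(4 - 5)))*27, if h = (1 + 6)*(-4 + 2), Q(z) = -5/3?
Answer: -1386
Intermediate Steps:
Q(z) = -5/3 (Q(z) = -5*⅓ = -5/3)
h = -14 (h = 7*(-2) = -14)
(h*(4 + (2 + Q(4))/(4 - 5)))*27 = -14*(4 + (2 - 5/3)/(4 - 5))*27 = -14*(4 + (⅓)/(-1))*27 = -14*(4 + (⅓)*(-1))*27 = -14*(4 - ⅓)*27 = -14*11/3*27 = -154/3*27 = -1386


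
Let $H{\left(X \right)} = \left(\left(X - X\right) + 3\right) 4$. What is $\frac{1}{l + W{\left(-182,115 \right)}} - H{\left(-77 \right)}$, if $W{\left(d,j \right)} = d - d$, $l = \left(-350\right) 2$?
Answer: $- \frac{8401}{700} \approx -12.001$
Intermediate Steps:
$l = -700$
$W{\left(d,j \right)} = 0$
$H{\left(X \right)} = 12$ ($H{\left(X \right)} = \left(0 + 3\right) 4 = 3 \cdot 4 = 12$)
$\frac{1}{l + W{\left(-182,115 \right)}} - H{\left(-77 \right)} = \frac{1}{-700 + 0} - 12 = \frac{1}{-700} - 12 = - \frac{1}{700} - 12 = - \frac{8401}{700}$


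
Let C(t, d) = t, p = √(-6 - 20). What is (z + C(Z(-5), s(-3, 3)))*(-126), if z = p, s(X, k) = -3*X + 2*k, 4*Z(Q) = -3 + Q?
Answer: 252 - 126*I*√26 ≈ 252.0 - 642.48*I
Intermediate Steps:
Z(Q) = -¾ + Q/4 (Z(Q) = (-3 + Q)/4 = -¾ + Q/4)
p = I*√26 (p = √(-26) = I*√26 ≈ 5.099*I)
z = I*√26 ≈ 5.099*I
(z + C(Z(-5), s(-3, 3)))*(-126) = (I*√26 + (-¾ + (¼)*(-5)))*(-126) = (I*√26 + (-¾ - 5/4))*(-126) = (I*√26 - 2)*(-126) = (-2 + I*√26)*(-126) = 252 - 126*I*√26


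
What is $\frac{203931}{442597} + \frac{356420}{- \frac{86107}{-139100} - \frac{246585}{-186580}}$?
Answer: $\frac{102353771178507063709}{557293993865083} \approx 1.8366 \cdot 10^{5}$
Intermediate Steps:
$\frac{203931}{442597} + \frac{356420}{- \frac{86107}{-139100} - \frac{246585}{-186580}} = 203931 \cdot \frac{1}{442597} + \frac{356420}{\left(-86107\right) \left(- \frac{1}{139100}\right) - - \frac{49317}{37316}} = \frac{203931}{442597} + \frac{356420}{\frac{86107}{139100} + \frac{49317}{37316}} = \frac{203931}{442597} + \frac{356420}{\frac{1259145439}{648831950}} = \frac{203931}{442597} + 356420 \cdot \frac{648831950}{1259145439} = \frac{203931}{442597} + \frac{231256683619000}{1259145439} = \frac{102353771178507063709}{557293993865083}$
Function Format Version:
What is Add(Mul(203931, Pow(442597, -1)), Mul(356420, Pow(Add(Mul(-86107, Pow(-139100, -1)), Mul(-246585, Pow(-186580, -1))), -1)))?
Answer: Rational(102353771178507063709, 557293993865083) ≈ 1.8366e+5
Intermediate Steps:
Add(Mul(203931, Pow(442597, -1)), Mul(356420, Pow(Add(Mul(-86107, Pow(-139100, -1)), Mul(-246585, Pow(-186580, -1))), -1))) = Add(Mul(203931, Rational(1, 442597)), Mul(356420, Pow(Add(Mul(-86107, Rational(-1, 139100)), Mul(-246585, Rational(-1, 186580))), -1))) = Add(Rational(203931, 442597), Mul(356420, Pow(Add(Rational(86107, 139100), Rational(49317, 37316)), -1))) = Add(Rational(203931, 442597), Mul(356420, Pow(Rational(1259145439, 648831950), -1))) = Add(Rational(203931, 442597), Mul(356420, Rational(648831950, 1259145439))) = Add(Rational(203931, 442597), Rational(231256683619000, 1259145439)) = Rational(102353771178507063709, 557293993865083)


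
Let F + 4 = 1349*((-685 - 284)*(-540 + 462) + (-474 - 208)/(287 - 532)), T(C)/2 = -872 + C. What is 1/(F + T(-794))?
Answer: 245/24980331608 ≈ 9.8077e-9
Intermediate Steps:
T(C) = -1744 + 2*C (T(C) = 2*(-872 + C) = -1744 + 2*C)
F = 24981147948/245 (F = -4 + 1349*((-685 - 284)*(-540 + 462) + (-474 - 208)/(287 - 532)) = -4 + 1349*(-969*(-78) - 682/(-245)) = -4 + 1349*(75582 - 682*(-1/245)) = -4 + 1349*(75582 + 682/245) = -4 + 1349*(18518272/245) = -4 + 24981148928/245 = 24981147948/245 ≈ 1.0196e+8)
1/(F + T(-794)) = 1/(24981147948/245 + (-1744 + 2*(-794))) = 1/(24981147948/245 + (-1744 - 1588)) = 1/(24981147948/245 - 3332) = 1/(24980331608/245) = 245/24980331608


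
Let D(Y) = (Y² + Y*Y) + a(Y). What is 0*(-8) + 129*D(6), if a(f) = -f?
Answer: 8514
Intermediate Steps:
D(Y) = -Y + 2*Y² (D(Y) = (Y² + Y*Y) - Y = (Y² + Y²) - Y = 2*Y² - Y = -Y + 2*Y²)
0*(-8) + 129*D(6) = 0*(-8) + 129*(6*(-1 + 2*6)) = 0 + 129*(6*(-1 + 12)) = 0 + 129*(6*11) = 0 + 129*66 = 0 + 8514 = 8514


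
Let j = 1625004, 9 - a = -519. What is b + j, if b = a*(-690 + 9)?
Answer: 1265436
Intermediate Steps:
a = 528 (a = 9 - 1*(-519) = 9 + 519 = 528)
b = -359568 (b = 528*(-690 + 9) = 528*(-681) = -359568)
b + j = -359568 + 1625004 = 1265436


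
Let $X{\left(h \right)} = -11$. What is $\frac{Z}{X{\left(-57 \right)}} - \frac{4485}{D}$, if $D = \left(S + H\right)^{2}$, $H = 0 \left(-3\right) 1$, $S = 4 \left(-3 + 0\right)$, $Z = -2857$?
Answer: $\frac{120691}{528} \approx 228.58$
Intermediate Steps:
$S = -12$ ($S = 4 \left(-3\right) = -12$)
$H = 0$ ($H = 0 \cdot 1 = 0$)
$D = 144$ ($D = \left(-12 + 0\right)^{2} = \left(-12\right)^{2} = 144$)
$\frac{Z}{X{\left(-57 \right)}} - \frac{4485}{D} = - \frac{2857}{-11} - \frac{4485}{144} = \left(-2857\right) \left(- \frac{1}{11}\right) - \frac{1495}{48} = \frac{2857}{11} - \frac{1495}{48} = \frac{120691}{528}$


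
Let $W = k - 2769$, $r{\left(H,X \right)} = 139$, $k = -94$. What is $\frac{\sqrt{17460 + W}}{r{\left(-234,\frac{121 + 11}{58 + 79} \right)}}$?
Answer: $\frac{\sqrt{14597}}{139} \approx 0.86919$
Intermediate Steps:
$W = -2863$ ($W = -94 - 2769 = -2863$)
$\frac{\sqrt{17460 + W}}{r{\left(-234,\frac{121 + 11}{58 + 79} \right)}} = \frac{\sqrt{17460 - 2863}}{139} = \sqrt{14597} \cdot \frac{1}{139} = \frac{\sqrt{14597}}{139}$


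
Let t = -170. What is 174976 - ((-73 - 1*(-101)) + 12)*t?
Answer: 181776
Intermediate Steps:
174976 - ((-73 - 1*(-101)) + 12)*t = 174976 - ((-73 - 1*(-101)) + 12)*(-170) = 174976 - ((-73 + 101) + 12)*(-170) = 174976 - (28 + 12)*(-170) = 174976 - 40*(-170) = 174976 - 1*(-6800) = 174976 + 6800 = 181776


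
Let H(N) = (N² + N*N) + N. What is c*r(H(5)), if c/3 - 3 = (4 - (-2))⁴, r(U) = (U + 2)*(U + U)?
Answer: 24434190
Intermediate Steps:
H(N) = N + 2*N² (H(N) = (N² + N²) + N = 2*N² + N = N + 2*N²)
r(U) = 2*U*(2 + U) (r(U) = (2 + U)*(2*U) = 2*U*(2 + U))
c = 3897 (c = 9 + 3*(4 - (-2))⁴ = 9 + 3*(4 - 1*(-2))⁴ = 9 + 3*(4 + 2)⁴ = 9 + 3*6⁴ = 9 + 3*1296 = 9 + 3888 = 3897)
c*r(H(5)) = 3897*(2*(5*(1 + 2*5))*(2 + 5*(1 + 2*5))) = 3897*(2*(5*(1 + 10))*(2 + 5*(1 + 10))) = 3897*(2*(5*11)*(2 + 5*11)) = 3897*(2*55*(2 + 55)) = 3897*(2*55*57) = 3897*6270 = 24434190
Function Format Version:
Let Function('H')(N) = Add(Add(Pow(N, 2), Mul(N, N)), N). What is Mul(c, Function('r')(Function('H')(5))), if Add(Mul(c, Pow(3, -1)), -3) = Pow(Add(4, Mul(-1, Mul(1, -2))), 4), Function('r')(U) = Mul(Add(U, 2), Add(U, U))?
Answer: 24434190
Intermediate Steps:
Function('H')(N) = Add(N, Mul(2, Pow(N, 2))) (Function('H')(N) = Add(Add(Pow(N, 2), Pow(N, 2)), N) = Add(Mul(2, Pow(N, 2)), N) = Add(N, Mul(2, Pow(N, 2))))
Function('r')(U) = Mul(2, U, Add(2, U)) (Function('r')(U) = Mul(Add(2, U), Mul(2, U)) = Mul(2, U, Add(2, U)))
c = 3897 (c = Add(9, Mul(3, Pow(Add(4, Mul(-1, Mul(1, -2))), 4))) = Add(9, Mul(3, Pow(Add(4, Mul(-1, -2)), 4))) = Add(9, Mul(3, Pow(Add(4, 2), 4))) = Add(9, Mul(3, Pow(6, 4))) = Add(9, Mul(3, 1296)) = Add(9, 3888) = 3897)
Mul(c, Function('r')(Function('H')(5))) = Mul(3897, Mul(2, Mul(5, Add(1, Mul(2, 5))), Add(2, Mul(5, Add(1, Mul(2, 5)))))) = Mul(3897, Mul(2, Mul(5, Add(1, 10)), Add(2, Mul(5, Add(1, 10))))) = Mul(3897, Mul(2, Mul(5, 11), Add(2, Mul(5, 11)))) = Mul(3897, Mul(2, 55, Add(2, 55))) = Mul(3897, Mul(2, 55, 57)) = Mul(3897, 6270) = 24434190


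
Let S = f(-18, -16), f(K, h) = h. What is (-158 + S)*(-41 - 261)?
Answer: 52548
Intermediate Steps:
S = -16
(-158 + S)*(-41 - 261) = (-158 - 16)*(-41 - 261) = -174*(-302) = 52548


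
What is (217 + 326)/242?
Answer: 543/242 ≈ 2.2438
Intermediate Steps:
(217 + 326)/242 = 543*(1/242) = 543/242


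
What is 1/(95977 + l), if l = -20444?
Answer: 1/75533 ≈ 1.3239e-5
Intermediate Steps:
1/(95977 + l) = 1/(95977 - 20444) = 1/75533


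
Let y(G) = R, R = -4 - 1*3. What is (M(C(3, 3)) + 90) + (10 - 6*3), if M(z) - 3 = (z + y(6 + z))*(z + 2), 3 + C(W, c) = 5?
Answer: 65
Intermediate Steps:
C(W, c) = 2 (C(W, c) = -3 + 5 = 2)
R = -7 (R = -4 - 3 = -7)
y(G) = -7
M(z) = 3 + (-7 + z)*(2 + z) (M(z) = 3 + (z - 7)*(z + 2) = 3 + (-7 + z)*(2 + z))
(M(C(3, 3)) + 90) + (10 - 6*3) = ((-11 + 2² - 5*2) + 90) + (10 - 6*3) = ((-11 + 4 - 10) + 90) + (10 - 18) = (-17 + 90) - 8 = 73 - 8 = 65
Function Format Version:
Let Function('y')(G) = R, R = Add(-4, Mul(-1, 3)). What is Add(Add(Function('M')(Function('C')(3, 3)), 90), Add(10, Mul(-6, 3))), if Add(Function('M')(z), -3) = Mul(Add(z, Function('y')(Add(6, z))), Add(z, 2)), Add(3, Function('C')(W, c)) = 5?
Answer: 65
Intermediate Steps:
Function('C')(W, c) = 2 (Function('C')(W, c) = Add(-3, 5) = 2)
R = -7 (R = Add(-4, -3) = -7)
Function('y')(G) = -7
Function('M')(z) = Add(3, Mul(Add(-7, z), Add(2, z))) (Function('M')(z) = Add(3, Mul(Add(z, -7), Add(z, 2))) = Add(3, Mul(Add(-7, z), Add(2, z))))
Add(Add(Function('M')(Function('C')(3, 3)), 90), Add(10, Mul(-6, 3))) = Add(Add(Add(-11, Pow(2, 2), Mul(-5, 2)), 90), Add(10, Mul(-6, 3))) = Add(Add(Add(-11, 4, -10), 90), Add(10, -18)) = Add(Add(-17, 90), -8) = Add(73, -8) = 65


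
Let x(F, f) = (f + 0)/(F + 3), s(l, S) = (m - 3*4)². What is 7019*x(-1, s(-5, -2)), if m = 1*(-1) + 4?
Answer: 568539/2 ≈ 2.8427e+5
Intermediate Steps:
m = 3 (m = -1 + 4 = 3)
s(l, S) = 81 (s(l, S) = (3 - 3*4)² = (3 - 12)² = (-9)² = 81)
x(F, f) = f/(3 + F)
7019*x(-1, s(-5, -2)) = 7019*(81/(3 - 1)) = 7019*(81/2) = 568539/2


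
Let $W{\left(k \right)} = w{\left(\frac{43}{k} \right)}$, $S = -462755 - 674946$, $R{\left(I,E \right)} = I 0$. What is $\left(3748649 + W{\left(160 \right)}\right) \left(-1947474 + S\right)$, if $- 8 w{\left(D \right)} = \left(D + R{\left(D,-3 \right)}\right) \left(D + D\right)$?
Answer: $- \frac{47371215351263657}{4096} \approx -1.1565 \cdot 10^{13}$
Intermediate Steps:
$R{\left(I,E \right)} = 0$
$S = -1137701$
$w{\left(D \right)} = - \frac{D^{2}}{4}$ ($w{\left(D \right)} = - \frac{\left(D + 0\right) \left(D + D\right)}{8} = - \frac{D 2 D}{8} = - \frac{2 D^{2}}{8} = - \frac{D^{2}}{4}$)
$W{\left(k \right)} = - \frac{1849}{4 k^{2}}$ ($W{\left(k \right)} = - \frac{\left(\frac{43}{k}\right)^{2}}{4} = - \frac{1849 \frac{1}{k^{2}}}{4} = - \frac{1849}{4 k^{2}}$)
$\left(3748649 + W{\left(160 \right)}\right) \left(-1947474 + S\right) = \left(3748649 - \frac{1849}{4 \cdot 25600}\right) \left(-1947474 - 1137701\right) = \left(3748649 - \frac{1849}{102400}\right) \left(-3085175\right) = \frac{383861655751}{102400} \left(-3085175\right) = - \frac{47371215351263657}{4096}$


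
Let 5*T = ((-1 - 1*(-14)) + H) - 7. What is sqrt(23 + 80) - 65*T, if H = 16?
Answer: -286 + sqrt(103) ≈ -275.85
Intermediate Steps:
T = 22/5 (T = (((-1 - 1*(-14)) + 16) - 7)/5 = (((-1 + 14) + 16) - 7)/5 = ((13 + 16) - 7)/5 = (29 - 7)/5 = (1/5)*22 = 22/5 ≈ 4.4000)
sqrt(23 + 80) - 65*T = sqrt(23 + 80) - 65*22/5 = sqrt(103) - 286 = -286 + sqrt(103)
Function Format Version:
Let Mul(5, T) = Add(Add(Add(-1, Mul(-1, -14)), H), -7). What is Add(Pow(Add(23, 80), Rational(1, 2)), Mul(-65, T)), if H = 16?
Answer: Add(-286, Pow(103, Rational(1, 2))) ≈ -275.85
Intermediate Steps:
T = Rational(22, 5) (T = Mul(Rational(1, 5), Add(Add(Add(-1, Mul(-1, -14)), 16), -7)) = Mul(Rational(1, 5), Add(Add(Add(-1, 14), 16), -7)) = Mul(Rational(1, 5), Add(Add(13, 16), -7)) = Mul(Rational(1, 5), Add(29, -7)) = Mul(Rational(1, 5), 22) = Rational(22, 5) ≈ 4.4000)
Add(Pow(Add(23, 80), Rational(1, 2)), Mul(-65, T)) = Add(Pow(Add(23, 80), Rational(1, 2)), Mul(-65, Rational(22, 5))) = Add(Pow(103, Rational(1, 2)), -286) = Add(-286, Pow(103, Rational(1, 2)))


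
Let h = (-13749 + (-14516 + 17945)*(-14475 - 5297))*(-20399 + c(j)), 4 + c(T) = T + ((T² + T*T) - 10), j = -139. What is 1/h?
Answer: -1/1226717940330 ≈ -8.1518e-13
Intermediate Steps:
c(T) = -14 + T + 2*T² (c(T) = -4 + (T + ((T² + T*T) - 10)) = -4 + (T + ((T² + T²) - 10)) = -4 + (T + (2*T² - 10)) = -4 + (T + (-10 + 2*T²)) = -4 + (-10 + T + 2*T²) = -14 + T + 2*T²)
h = -1226717940330 (h = (-13749 + (-14516 + 17945)*(-14475 - 5297))*(-20399 + (-14 - 139 + 2*(-139)²)) = (-13749 + 3429*(-19772))*(-20399 + (-14 - 139 + 2*19321)) = (-13749 - 67798188)*(-20399 + (-14 - 139 + 38642)) = -67811937*(-20399 + 38489) = -67811937*18090 = -1226717940330)
1/h = 1/(-1226717940330) = -1/1226717940330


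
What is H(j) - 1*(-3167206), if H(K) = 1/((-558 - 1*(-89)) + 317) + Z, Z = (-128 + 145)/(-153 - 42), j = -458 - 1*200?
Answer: 93875983061/29640 ≈ 3.1672e+6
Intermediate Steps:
j = -658 (j = -458 - 200 = -658)
Z = -17/195 (Z = 17/(-195) = 17*(-1/195) = -17/195 ≈ -0.087179)
H(K) = -2779/29640 (H(K) = 1/((-558 - 1*(-89)) + 317) - 17/195 = 1/((-558 + 89) + 317) - 17/195 = 1/(-469 + 317) - 17/195 = 1/(-152) - 17/195 = -1/152 - 17/195 = -2779/29640)
H(j) - 1*(-3167206) = -2779/29640 - 1*(-3167206) = -2779/29640 + 3167206 = 93875983061/29640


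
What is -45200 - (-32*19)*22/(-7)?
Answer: -329776/7 ≈ -47111.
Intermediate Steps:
-45200 - (-32*19)*22/(-7) = -45200 - (-608)*22*(-⅐) = -45200 - (-608)*(-22)/7 = -45200 - 1*13376/7 = -45200 - 13376/7 = -329776/7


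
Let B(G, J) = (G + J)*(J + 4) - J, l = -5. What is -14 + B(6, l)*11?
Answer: 30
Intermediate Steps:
B(G, J) = -J + (4 + J)*(G + J) (B(G, J) = (G + J)*(4 + J) - J = (4 + J)*(G + J) - J = -J + (4 + J)*(G + J))
-14 + B(6, l)*11 = -14 + ((-5)² + 3*(-5) + 4*6 + 6*(-5))*11 = -14 + (25 - 15 + 24 - 30)*11 = -14 + 4*11 = -14 + 44 = 30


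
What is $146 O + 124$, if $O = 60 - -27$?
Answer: $12826$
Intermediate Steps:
$O = 87$ ($O = 60 + 27 = 87$)
$146 O + 124 = 146 \cdot 87 + 124 = 12702 + 124 = 12826$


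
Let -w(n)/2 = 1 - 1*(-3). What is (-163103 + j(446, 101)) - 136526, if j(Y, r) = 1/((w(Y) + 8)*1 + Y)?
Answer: -133634533/446 ≈ -2.9963e+5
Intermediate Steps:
w(n) = -8 (w(n) = -2*(1 - 1*(-3)) = -2*(1 + 3) = -2*4 = -8)
j(Y, r) = 1/Y (j(Y, r) = 1/((-8 + 8)*1 + Y) = 1/(0*1 + Y) = 1/(0 + Y) = 1/Y)
(-163103 + j(446, 101)) - 136526 = (-163103 + 1/446) - 136526 = -72743937/446 - 136526 = -133634533/446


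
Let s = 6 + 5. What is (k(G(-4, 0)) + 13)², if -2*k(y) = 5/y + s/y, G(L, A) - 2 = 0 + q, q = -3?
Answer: 441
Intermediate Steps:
s = 11
G(L, A) = -1 (G(L, A) = 2 + (0 - 3) = 2 - 3 = -1)
k(y) = -8/y (k(y) = -(5/y + 11/y)/2 = -8/y)
(k(G(-4, 0)) + 13)² = (-8/(-1) + 13)² = (-8*(-1) + 13)² = (8 + 13)² = 21² = 441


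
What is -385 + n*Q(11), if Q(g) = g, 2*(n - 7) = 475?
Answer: 4609/2 ≈ 2304.5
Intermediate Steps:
n = 489/2 (n = 7 + (½)*475 = 7 + 475/2 = 489/2 ≈ 244.50)
-385 + n*Q(11) = -385 + (489/2)*11 = -385 + 5379/2 = 4609/2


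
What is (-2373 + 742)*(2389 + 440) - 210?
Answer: -4614309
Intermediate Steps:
(-2373 + 742)*(2389 + 440) - 210 = -1631*2829 - 210 = -4614099 - 210 = -4614309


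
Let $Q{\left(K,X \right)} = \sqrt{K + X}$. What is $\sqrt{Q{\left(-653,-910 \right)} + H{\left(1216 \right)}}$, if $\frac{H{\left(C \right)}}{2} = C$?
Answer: $\sqrt{2432 + i \sqrt{1563}} \approx 49.317 + 0.4008 i$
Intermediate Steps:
$H{\left(C \right)} = 2 C$
$\sqrt{Q{\left(-653,-910 \right)} + H{\left(1216 \right)}} = \sqrt{\sqrt{-653 - 910} + 2 \cdot 1216} = \sqrt{\sqrt{-1563} + 2432} = \sqrt{i \sqrt{1563} + 2432} = \sqrt{2432 + i \sqrt{1563}}$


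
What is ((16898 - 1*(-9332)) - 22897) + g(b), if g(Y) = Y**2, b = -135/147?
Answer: 8004558/2401 ≈ 3333.8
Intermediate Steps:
b = -45/49 (b = -135*1/147 = -45/49 ≈ -0.91837)
((16898 - 1*(-9332)) - 22897) + g(b) = ((16898 - 1*(-9332)) - 22897) + (-45/49)**2 = ((16898 + 9332) - 22897) + 2025/2401 = (26230 - 22897) + 2025/2401 = 3333 + 2025/2401 = 8004558/2401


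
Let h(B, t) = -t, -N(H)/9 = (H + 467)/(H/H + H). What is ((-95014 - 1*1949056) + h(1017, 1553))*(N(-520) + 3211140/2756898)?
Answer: -39951166520479/79490559 ≈ -5.0259e+5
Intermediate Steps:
N(H) = -9*(467 + H)/(1 + H) (N(H) = -9*(H + 467)/(H/H + H) = -9*(467 + H)/(1 + H))
((-95014 - 1*1949056) + h(1017, 1553))*(N(-520) + 3211140/2756898) = ((-95014 - 1*1949056) - 1*1553)*(9*(-467 - 1*(-520))/(1 - 520) + 3211140/2756898) = ((-95014 - 1949056) - 1553)*(9*(-467 + 520)/(-519) + 3211140*(1/2756898)) = (-2044070 - 1553)*(9*(-1/519)*53 + 535190/459483) = -2045623*(-159/173 + 535190/459483) = -2045623*19530073/79490559 = -39951166520479/79490559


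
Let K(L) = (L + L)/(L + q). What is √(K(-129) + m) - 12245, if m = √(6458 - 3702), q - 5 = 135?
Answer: -12245 + √(-2838 + 242*√689)/11 ≈ -12240.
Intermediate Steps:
q = 140 (q = 5 + 135 = 140)
m = 2*√689 (m = √2756 = 2*√689 ≈ 52.498)
K(L) = 2*L/(140 + L) (K(L) = (L + L)/(L + 140) = (2*L)/(140 + L) = 2*L/(140 + L))
√(K(-129) + m) - 12245 = √(2*(-129)/(140 - 129) + 2*√689) - 12245 = √(2*(-129)/11 + 2*√689) - 12245 = √(2*(-129)*(1/11) + 2*√689) - 12245 = √(-258/11 + 2*√689) - 12245 = -12245 + √(-258/11 + 2*√689)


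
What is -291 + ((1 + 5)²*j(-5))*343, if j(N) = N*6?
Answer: -370731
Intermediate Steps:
j(N) = 6*N
-291 + ((1 + 5)²*j(-5))*343 = -291 + ((1 + 5)²*(6*(-5)))*343 = -291 + (6²*(-30))*343 = -291 + (36*(-30))*343 = -291 - 1080*343 = -291 - 370440 = -370731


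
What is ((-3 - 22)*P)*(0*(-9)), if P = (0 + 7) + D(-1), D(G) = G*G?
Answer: 0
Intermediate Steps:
D(G) = G²
P = 8 (P = (0 + 7) + (-1)² = 7 + 1 = 8)
((-3 - 22)*P)*(0*(-9)) = ((-3 - 22)*8)*(0*(-9)) = -25*8*0 = -200*0 = 0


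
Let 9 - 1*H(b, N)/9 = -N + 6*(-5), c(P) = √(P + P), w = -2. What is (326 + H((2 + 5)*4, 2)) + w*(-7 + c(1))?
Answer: 709 - 2*√2 ≈ 706.17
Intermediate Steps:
c(P) = √2*√P (c(P) = √(2*P) = √2*√P)
H(b, N) = 351 + 9*N (H(b, N) = 81 - 9*(-N + 6*(-5)) = 81 - 9*(-N - 30) = 81 - 9*(-30 - N) = 81 + (270 + 9*N) = 351 + 9*N)
(326 + H((2 + 5)*4, 2)) + w*(-7 + c(1)) = (326 + (351 + 9*2)) - 2*(-7 + √2*√1) = (326 + (351 + 18)) - 2*(-7 + √2*1) = (326 + 369) - 2*(-7 + √2) = 695 + (14 - 2*√2) = 709 - 2*√2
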